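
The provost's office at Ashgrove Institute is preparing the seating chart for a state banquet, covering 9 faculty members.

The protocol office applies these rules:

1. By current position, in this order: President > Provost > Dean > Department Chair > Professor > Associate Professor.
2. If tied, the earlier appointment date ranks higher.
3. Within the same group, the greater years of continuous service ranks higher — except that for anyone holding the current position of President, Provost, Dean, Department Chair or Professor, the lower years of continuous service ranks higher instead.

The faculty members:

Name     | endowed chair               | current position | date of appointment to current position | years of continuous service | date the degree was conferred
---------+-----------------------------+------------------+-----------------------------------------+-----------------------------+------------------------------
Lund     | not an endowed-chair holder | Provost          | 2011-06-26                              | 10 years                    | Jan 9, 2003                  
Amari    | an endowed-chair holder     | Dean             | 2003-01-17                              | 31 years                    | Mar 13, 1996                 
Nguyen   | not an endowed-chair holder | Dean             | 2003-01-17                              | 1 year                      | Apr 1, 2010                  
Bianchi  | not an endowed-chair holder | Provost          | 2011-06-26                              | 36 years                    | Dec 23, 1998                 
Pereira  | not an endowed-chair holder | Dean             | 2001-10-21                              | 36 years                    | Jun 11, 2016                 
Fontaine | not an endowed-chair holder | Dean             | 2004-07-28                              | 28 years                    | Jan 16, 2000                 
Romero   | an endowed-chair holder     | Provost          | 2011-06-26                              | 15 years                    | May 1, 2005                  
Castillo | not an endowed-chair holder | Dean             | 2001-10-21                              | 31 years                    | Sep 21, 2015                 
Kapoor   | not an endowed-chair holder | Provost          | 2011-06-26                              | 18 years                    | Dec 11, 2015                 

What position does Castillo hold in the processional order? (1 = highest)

By current position: Lund, Romero, Kapoor and Bianchi (Provost); then Castillo, Pereira, Nguyen, Amari and Fontaine (Dean).
Lund, Romero, Kapoor and Bianchi all have date of appointment to current position 2011-06-26, so the next rule applies.
Among Lund, Romero, Kapoor and Bianchi, by years of continuous service (lower first) (reversed rule for this group): Lund (10 years) before Romero (15 years) before Kapoor (18 years) before Bianchi (36 years).
Among Castillo, Pereira, Nguyen, Amari and Fontaine, by date of appointment to current position (earlier first): Castillo and Pereira (2001-10-21) before Nguyen and Amari (2003-01-17) before Fontaine (2004-07-28).
Among Castillo and Pereira, by years of continuous service (lower first) (reversed rule for this group): Castillo (31 years) before Pereira (36 years).
Among Nguyen and Amari, by years of continuous service (lower first) (reversed rule for this group): Nguyen (1 year) before Amari (31 years).
Order: Lund, Romero, Kapoor, Bianchi, Castillo, Pereira, Nguyen, Amari, Fontaine. So position 5.

5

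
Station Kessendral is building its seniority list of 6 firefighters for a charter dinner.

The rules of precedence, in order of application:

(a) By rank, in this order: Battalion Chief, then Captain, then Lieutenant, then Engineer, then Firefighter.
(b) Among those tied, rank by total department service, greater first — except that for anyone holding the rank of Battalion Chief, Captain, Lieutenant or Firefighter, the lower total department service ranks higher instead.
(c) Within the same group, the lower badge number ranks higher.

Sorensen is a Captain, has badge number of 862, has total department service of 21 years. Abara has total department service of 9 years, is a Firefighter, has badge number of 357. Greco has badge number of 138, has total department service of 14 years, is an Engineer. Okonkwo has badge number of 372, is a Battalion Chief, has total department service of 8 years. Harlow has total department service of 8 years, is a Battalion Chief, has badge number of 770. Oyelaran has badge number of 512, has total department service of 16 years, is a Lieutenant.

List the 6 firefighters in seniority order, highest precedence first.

By rank: Okonkwo and Harlow (Battalion Chief); then Sorensen (Captain); then Oyelaran (Lieutenant); then Greco (Engineer); then Abara (Firefighter).
Okonkwo and Harlow both have total department service 8 years, so the next rule applies.
Among Okonkwo and Harlow, by badge number (lower first): Okonkwo (372) before Harlow (770).
Full order: Okonkwo, Harlow, Sorensen, Oyelaran, Greco, Abara.

Okonkwo, Harlow, Sorensen, Oyelaran, Greco, Abara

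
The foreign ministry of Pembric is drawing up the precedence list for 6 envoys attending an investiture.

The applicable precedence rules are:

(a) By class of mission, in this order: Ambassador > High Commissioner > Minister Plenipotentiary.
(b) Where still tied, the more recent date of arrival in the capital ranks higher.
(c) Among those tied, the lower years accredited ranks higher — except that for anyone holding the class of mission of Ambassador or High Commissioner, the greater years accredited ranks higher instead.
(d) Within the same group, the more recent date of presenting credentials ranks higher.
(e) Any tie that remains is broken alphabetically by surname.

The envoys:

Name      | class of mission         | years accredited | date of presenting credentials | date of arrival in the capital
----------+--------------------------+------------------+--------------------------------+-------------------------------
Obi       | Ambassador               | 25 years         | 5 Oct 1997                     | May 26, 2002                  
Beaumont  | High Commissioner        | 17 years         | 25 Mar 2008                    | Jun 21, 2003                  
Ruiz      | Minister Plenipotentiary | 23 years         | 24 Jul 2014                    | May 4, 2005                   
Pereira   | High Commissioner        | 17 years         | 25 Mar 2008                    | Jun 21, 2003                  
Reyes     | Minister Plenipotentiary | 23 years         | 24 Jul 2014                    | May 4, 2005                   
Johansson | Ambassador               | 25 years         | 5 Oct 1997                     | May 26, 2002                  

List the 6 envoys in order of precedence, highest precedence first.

Johansson, Obi, Beaumont, Pereira, Reyes, Ruiz

By class of mission: Johansson and Obi (Ambassador); then Beaumont and Pereira (High Commissioner); then Reyes and Ruiz (Minister Plenipotentiary).
Johansson and Obi both have date of arrival in the capital May 26, 2002, so the next rule applies.
Johansson and Obi both have years accredited 25 years, so the next rule applies.
Johansson and Obi both have date of presenting credentials 5 Oct 1997, so the next rule applies.
Among Johansson and Obi, alphabetically by surname: Johansson before Obi.
Beaumont and Pereira both have date of arrival in the capital Jun 21, 2003, so the next rule applies.
Beaumont and Pereira both have years accredited 17 years, so the next rule applies.
Beaumont and Pereira both have date of presenting credentials 25 Mar 2008, so the next rule applies.
Among Beaumont and Pereira, alphabetically by surname: Beaumont before Pereira.
Reyes and Ruiz both have date of arrival in the capital May 4, 2005, so the next rule applies.
Reyes and Ruiz both have years accredited 23 years, so the next rule applies.
Reyes and Ruiz both have date of presenting credentials 24 Jul 2014, so the next rule applies.
Among Reyes and Ruiz, alphabetically by surname: Reyes before Ruiz.
Full order: Johansson, Obi, Beaumont, Pereira, Reyes, Ruiz.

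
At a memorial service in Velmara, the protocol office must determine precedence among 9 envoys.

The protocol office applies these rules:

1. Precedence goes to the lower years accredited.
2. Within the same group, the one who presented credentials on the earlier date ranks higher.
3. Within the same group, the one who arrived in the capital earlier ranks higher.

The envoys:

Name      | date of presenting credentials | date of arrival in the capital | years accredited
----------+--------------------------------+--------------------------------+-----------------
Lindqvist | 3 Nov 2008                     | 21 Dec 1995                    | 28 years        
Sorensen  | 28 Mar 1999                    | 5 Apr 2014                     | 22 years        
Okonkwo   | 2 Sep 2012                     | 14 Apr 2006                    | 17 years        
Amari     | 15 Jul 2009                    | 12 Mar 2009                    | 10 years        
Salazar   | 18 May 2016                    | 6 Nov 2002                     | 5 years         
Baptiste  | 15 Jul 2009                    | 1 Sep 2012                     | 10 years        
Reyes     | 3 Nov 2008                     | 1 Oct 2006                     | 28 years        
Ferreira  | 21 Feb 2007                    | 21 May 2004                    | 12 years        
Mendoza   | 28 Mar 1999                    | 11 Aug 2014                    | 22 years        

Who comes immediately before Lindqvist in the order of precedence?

Mendoza

By years accredited (lower first): Salazar (5 years); then Amari and Baptiste (both 10 years); then Ferreira (12 years); then Okonkwo (17 years); then Sorensen and Mendoza (both 22 years); then Lindqvist and Reyes (both 28 years).
Amari and Baptiste both have date of presenting credentials 15 Jul 2009, so the next rule applies.
Among Amari and Baptiste, by date of arrival in the capital (earlier first): Amari (12 Mar 2009) before Baptiste (1 Sep 2012).
Sorensen and Mendoza both have date of presenting credentials 28 Mar 1999, so the next rule applies.
Among Sorensen and Mendoza, by date of arrival in the capital (earlier first): Sorensen (5 Apr 2014) before Mendoza (11 Aug 2014).
Lindqvist and Reyes both have date of presenting credentials 3 Nov 2008, so the next rule applies.
Among Lindqvist and Reyes, by date of arrival in the capital (earlier first): Lindqvist (21 Dec 1995) before Reyes (1 Oct 2006).
Order: Salazar, Amari, Baptiste, Ferreira, Okonkwo, Sorensen, Mendoza, Lindqvist, Reyes.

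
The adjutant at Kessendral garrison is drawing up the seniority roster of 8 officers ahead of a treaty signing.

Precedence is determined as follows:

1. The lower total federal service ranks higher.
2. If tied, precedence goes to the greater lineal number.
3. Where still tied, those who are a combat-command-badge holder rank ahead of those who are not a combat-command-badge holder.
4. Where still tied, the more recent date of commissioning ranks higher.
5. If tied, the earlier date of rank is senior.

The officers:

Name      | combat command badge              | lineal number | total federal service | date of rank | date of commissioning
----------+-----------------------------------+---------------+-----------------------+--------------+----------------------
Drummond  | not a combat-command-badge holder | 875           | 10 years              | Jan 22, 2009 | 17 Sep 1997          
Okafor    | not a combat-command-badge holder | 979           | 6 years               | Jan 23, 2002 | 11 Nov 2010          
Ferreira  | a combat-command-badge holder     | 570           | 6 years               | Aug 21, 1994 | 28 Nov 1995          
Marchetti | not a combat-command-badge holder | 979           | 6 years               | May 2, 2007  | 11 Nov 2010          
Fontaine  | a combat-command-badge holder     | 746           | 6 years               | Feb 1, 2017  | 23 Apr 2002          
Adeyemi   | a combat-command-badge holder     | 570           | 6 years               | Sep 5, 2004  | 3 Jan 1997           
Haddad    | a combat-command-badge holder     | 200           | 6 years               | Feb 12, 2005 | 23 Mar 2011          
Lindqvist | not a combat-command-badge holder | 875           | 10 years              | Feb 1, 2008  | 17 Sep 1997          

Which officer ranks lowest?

Drummond

By total federal service (lower first): Okafor, Marchetti, Fontaine, Adeyemi, Ferreira and Haddad (each 6 years); then Lindqvist and Drummond (both 10 years).
Among Okafor, Marchetti, Fontaine, Adeyemi, Ferreira and Haddad, by lineal number (higher first): Okafor and Marchetti (979) before Fontaine (746) before Adeyemi and Ferreira (570) before Haddad (200).
Okafor and Marchetti are each not a combat-command-badge holder, so the next rule applies.
Okafor and Marchetti both have date of commissioning 11 Nov 2010, so the next rule applies.
Among Okafor and Marchetti, by date of rank (earlier first): Okafor (Jan 23, 2002) before Marchetti (May 2, 2007).
Adeyemi and Ferreira are each a combat-command-badge holder, so the next rule applies.
Among Adeyemi and Ferreira, by date of commissioning (later first): Adeyemi (3 Jan 1997) before Ferreira (28 Nov 1995).
Lindqvist and Drummond both have lineal number 875, so the next rule applies.
Lindqvist and Drummond are each not a combat-command-badge holder, so the next rule applies.
Lindqvist and Drummond both have date of commissioning 17 Sep 1997, so the next rule applies.
Among Lindqvist and Drummond, by date of rank (earlier first): Lindqvist (Feb 1, 2008) before Drummond (Jan 22, 2009).
Order: Okafor, Marchetti, Fontaine, Adeyemi, Ferreira, Haddad, Lindqvist, Drummond.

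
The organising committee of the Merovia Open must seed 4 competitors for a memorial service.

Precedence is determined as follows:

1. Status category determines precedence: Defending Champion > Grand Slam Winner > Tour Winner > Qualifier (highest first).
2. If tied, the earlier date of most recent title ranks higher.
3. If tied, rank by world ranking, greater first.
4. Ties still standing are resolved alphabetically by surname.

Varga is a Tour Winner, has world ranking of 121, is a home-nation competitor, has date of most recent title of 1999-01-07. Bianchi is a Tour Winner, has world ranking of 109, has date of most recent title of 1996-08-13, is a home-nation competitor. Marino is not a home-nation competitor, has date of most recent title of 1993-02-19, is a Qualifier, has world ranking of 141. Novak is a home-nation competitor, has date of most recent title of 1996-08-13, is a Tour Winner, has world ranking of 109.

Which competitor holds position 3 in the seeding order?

Varga

By status category: Bianchi, Novak and Varga (Tour Winner); then Marino (Qualifier).
Among Bianchi, Novak and Varga, by date of most recent title (earlier first): Bianchi and Novak (1996-08-13) before Varga (1999-01-07).
Bianchi and Novak both have world ranking 109, so the next rule applies.
Among Bianchi and Novak, alphabetically by surname: Bianchi before Novak.
Order: Bianchi, Novak, Varga, Marino.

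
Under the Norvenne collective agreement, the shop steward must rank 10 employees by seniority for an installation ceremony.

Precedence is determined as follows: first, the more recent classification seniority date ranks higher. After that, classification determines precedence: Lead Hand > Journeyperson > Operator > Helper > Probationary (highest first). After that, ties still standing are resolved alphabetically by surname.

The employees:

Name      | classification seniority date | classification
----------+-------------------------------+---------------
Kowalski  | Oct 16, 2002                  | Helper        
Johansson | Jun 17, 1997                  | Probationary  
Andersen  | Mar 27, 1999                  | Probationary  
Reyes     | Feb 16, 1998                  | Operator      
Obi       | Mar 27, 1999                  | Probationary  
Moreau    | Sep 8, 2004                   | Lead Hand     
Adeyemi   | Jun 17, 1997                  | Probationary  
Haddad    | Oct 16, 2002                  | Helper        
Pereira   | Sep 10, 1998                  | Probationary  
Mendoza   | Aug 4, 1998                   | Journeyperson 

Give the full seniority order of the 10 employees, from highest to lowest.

By classification seniority date (later first): Moreau (Sep 8, 2004); then Haddad and Kowalski (both Oct 16, 2002); then Andersen and Obi (both Mar 27, 1999); then Pereira (Sep 10, 1998); then Mendoza (Aug 4, 1998); then Reyes (Feb 16, 1998); then Adeyemi and Johansson (both Jun 17, 1997).
Haddad and Kowalski are each Helper, so the next rule applies.
Among Haddad and Kowalski, alphabetically by surname: Haddad before Kowalski.
Andersen and Obi are each Probationary, so the next rule applies.
Among Andersen and Obi, alphabetically by surname: Andersen before Obi.
Adeyemi and Johansson are each Probationary, so the next rule applies.
Among Adeyemi and Johansson, alphabetically by surname: Adeyemi before Johansson.
Full order: Moreau, Haddad, Kowalski, Andersen, Obi, Pereira, Mendoza, Reyes, Adeyemi, Johansson.

Moreau, Haddad, Kowalski, Andersen, Obi, Pereira, Mendoza, Reyes, Adeyemi, Johansson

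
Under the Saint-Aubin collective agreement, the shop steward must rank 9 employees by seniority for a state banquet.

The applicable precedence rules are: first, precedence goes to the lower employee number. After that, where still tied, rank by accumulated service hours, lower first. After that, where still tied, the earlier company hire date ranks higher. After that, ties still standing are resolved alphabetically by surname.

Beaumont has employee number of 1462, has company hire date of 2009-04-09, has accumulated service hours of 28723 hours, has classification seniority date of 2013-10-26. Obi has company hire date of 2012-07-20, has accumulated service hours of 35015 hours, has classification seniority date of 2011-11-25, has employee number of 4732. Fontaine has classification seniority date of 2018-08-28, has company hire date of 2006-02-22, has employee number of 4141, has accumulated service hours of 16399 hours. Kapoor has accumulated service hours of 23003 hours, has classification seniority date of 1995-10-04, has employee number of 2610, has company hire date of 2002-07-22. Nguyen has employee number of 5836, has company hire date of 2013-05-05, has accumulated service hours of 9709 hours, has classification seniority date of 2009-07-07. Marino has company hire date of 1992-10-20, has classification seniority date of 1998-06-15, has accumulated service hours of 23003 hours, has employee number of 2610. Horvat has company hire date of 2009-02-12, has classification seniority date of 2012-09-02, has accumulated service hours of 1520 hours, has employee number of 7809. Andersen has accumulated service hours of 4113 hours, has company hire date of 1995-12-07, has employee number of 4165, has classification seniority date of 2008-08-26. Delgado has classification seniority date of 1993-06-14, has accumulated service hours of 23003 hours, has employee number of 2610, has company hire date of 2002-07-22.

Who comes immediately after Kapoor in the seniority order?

By employee number (lower first): Beaumont (1462); then Marino, Delgado and Kapoor (each 2610); then Fontaine (4141); then Andersen (4165); then Obi (4732); then Nguyen (5836); then Horvat (7809).
Marino, Delgado and Kapoor all have accumulated service hours 23003 hours, so the next rule applies.
Among Marino, Delgado and Kapoor, by company hire date (earlier first): Marino (1992-10-20) before Delgado and Kapoor (2002-07-22).
Among Delgado and Kapoor, alphabetically by surname: Delgado before Kapoor.
Order: Beaumont, Marino, Delgado, Kapoor, Fontaine, Andersen, Obi, Nguyen, Horvat.

Fontaine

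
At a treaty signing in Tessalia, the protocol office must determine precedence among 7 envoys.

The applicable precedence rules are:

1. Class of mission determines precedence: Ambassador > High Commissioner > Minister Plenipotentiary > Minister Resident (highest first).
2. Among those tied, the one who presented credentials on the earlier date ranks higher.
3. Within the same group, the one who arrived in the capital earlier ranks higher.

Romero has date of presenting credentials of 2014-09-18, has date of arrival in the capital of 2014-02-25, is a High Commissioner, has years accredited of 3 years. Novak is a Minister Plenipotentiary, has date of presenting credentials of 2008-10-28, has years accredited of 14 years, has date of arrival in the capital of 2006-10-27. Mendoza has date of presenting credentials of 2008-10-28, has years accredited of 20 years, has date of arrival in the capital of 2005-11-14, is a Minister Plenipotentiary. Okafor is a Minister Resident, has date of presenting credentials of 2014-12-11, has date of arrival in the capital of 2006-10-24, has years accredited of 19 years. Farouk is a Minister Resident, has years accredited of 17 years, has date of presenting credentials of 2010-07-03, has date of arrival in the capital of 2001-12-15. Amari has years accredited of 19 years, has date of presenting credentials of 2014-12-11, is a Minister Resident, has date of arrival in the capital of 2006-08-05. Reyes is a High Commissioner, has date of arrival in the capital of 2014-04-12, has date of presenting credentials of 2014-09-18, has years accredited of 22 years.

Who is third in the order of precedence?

Mendoza

By class of mission: Romero and Reyes (High Commissioner); then Mendoza and Novak (Minister Plenipotentiary); then Farouk, Amari and Okafor (Minister Resident).
Romero and Reyes both have date of presenting credentials 2014-09-18, so the next rule applies.
Among Romero and Reyes, by date of arrival in the capital (earlier first): Romero (2014-02-25) before Reyes (2014-04-12).
Mendoza and Novak both have date of presenting credentials 2008-10-28, so the next rule applies.
Among Mendoza and Novak, by date of arrival in the capital (earlier first): Mendoza (2005-11-14) before Novak (2006-10-27).
Among Farouk, Amari and Okafor, by date of presenting credentials (earlier first): Farouk (2010-07-03) before Amari and Okafor (2014-12-11).
Among Amari and Okafor, by date of arrival in the capital (earlier first): Amari (2006-08-05) before Okafor (2006-10-24).
Order: Romero, Reyes, Mendoza, Novak, Farouk, Amari, Okafor.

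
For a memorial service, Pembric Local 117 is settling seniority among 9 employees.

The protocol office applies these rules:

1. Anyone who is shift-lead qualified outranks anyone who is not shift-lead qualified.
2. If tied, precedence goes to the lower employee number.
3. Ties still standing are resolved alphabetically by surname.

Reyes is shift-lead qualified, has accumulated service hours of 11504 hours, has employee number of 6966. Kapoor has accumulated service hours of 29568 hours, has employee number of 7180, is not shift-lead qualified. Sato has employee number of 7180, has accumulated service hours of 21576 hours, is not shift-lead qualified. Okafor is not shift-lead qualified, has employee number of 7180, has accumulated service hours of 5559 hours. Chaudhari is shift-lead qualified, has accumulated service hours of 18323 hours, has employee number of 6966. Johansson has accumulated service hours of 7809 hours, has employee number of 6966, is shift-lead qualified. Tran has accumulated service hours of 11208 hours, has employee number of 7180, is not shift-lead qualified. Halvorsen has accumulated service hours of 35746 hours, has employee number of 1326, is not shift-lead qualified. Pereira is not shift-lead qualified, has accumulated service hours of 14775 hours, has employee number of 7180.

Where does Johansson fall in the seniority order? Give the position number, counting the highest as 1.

2

By the first rule: Chaudhari, Johansson and Reyes (each shift-lead qualified); then Halvorsen, Kapoor, Okafor, Pereira, Sato and Tran (each not shift-lead qualified).
Chaudhari, Johansson and Reyes all have employee number 6966, so the next rule applies.
Among Chaudhari, Johansson and Reyes, alphabetically by surname: Chaudhari before Johansson before Reyes.
Among Halvorsen, Kapoor, Okafor, Pereira, Sato and Tran, by employee number (lower first): Halvorsen (1326) before Kapoor, Okafor, Pereira, Sato and Tran (7180).
Among Kapoor, Okafor, Pereira, Sato and Tran, alphabetically by surname: Kapoor before Okafor before Pereira before Sato before Tran.
Order: Chaudhari, Johansson, Reyes, Halvorsen, Kapoor, Okafor, Pereira, Sato, Tran. So position 2.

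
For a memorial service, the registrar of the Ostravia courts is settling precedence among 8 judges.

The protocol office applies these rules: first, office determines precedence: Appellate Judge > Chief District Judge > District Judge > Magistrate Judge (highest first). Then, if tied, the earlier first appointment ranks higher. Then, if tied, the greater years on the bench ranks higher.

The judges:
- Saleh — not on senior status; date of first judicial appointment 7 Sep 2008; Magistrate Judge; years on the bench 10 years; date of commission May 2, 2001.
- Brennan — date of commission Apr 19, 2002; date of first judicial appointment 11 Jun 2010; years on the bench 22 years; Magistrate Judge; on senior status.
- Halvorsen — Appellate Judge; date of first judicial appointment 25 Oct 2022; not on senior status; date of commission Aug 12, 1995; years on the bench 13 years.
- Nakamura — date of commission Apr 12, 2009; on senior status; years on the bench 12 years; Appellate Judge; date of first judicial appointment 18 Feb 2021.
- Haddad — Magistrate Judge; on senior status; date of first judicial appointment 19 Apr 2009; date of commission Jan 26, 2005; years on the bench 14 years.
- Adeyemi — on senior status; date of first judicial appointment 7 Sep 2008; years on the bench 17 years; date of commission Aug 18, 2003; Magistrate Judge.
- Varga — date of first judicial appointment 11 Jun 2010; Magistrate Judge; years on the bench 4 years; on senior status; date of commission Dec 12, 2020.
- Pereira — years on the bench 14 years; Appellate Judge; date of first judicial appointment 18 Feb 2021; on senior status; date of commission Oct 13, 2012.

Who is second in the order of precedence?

Nakamura

By office: Pereira, Nakamura and Halvorsen (Appellate Judge); then Adeyemi, Saleh, Haddad, Brennan and Varga (Magistrate Judge).
Among Pereira, Nakamura and Halvorsen, by date of first judicial appointment (earlier first): Pereira and Nakamura (18 Feb 2021) before Halvorsen (25 Oct 2022).
Among Pereira and Nakamura, by years on the bench (higher first): Pereira (14 years) before Nakamura (12 years).
Among Adeyemi, Saleh, Haddad, Brennan and Varga, by date of first judicial appointment (earlier first): Adeyemi and Saleh (7 Sep 2008) before Haddad (19 Apr 2009) before Brennan and Varga (11 Jun 2010).
Among Adeyemi and Saleh, by years on the bench (higher first): Adeyemi (17 years) before Saleh (10 years).
Among Brennan and Varga, by years on the bench (higher first): Brennan (22 years) before Varga (4 years).
Order: Pereira, Nakamura, Halvorsen, Adeyemi, Saleh, Haddad, Brennan, Varga.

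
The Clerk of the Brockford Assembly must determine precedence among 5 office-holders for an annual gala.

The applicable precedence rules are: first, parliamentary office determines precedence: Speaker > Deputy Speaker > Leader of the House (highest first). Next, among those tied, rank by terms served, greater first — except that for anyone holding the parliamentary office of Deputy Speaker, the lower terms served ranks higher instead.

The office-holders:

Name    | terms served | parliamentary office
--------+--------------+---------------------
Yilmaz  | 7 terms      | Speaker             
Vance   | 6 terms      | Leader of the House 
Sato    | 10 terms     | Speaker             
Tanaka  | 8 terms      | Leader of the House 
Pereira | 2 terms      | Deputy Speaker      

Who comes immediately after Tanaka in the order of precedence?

Vance

By parliamentary office: Sato and Yilmaz (Speaker); then Pereira (Deputy Speaker); then Tanaka and Vance (Leader of the House).
Among Sato and Yilmaz, by terms served (higher first): Sato (10 terms) before Yilmaz (7 terms).
Among Tanaka and Vance, by terms served (higher first): Tanaka (8 terms) before Vance (6 terms).
Order: Sato, Yilmaz, Pereira, Tanaka, Vance.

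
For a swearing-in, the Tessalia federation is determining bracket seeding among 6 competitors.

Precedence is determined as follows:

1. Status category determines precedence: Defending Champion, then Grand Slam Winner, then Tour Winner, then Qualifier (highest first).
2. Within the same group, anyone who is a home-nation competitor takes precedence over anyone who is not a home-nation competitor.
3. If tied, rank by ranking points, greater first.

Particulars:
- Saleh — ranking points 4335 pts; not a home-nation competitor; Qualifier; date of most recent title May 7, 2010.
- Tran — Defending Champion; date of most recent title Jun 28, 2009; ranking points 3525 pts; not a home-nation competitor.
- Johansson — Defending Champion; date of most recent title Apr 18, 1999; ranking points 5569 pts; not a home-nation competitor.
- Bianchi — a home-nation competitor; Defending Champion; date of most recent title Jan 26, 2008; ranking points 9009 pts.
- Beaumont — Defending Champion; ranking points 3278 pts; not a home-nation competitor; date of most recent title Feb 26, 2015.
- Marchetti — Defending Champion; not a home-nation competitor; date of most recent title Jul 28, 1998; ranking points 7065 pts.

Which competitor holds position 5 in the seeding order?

Beaumont

By status category: Bianchi, Marchetti, Johansson, Tran and Beaumont (Defending Champion); then Saleh (Qualifier).
Among Bianchi, Marchetti, Johansson, Tran and Beaumont, a home-nation competitor before not a home-nation competitor: Bianchi (a home-nation competitor) before Marchetti, Johansson, Tran and Beaumont (not a home-nation competitor).
Among Marchetti, Johansson, Tran and Beaumont, by ranking points (higher first): Marchetti (7065 pts) before Johansson (5569 pts) before Tran (3525 pts) before Beaumont (3278 pts).
Order: Bianchi, Marchetti, Johansson, Tran, Beaumont, Saleh.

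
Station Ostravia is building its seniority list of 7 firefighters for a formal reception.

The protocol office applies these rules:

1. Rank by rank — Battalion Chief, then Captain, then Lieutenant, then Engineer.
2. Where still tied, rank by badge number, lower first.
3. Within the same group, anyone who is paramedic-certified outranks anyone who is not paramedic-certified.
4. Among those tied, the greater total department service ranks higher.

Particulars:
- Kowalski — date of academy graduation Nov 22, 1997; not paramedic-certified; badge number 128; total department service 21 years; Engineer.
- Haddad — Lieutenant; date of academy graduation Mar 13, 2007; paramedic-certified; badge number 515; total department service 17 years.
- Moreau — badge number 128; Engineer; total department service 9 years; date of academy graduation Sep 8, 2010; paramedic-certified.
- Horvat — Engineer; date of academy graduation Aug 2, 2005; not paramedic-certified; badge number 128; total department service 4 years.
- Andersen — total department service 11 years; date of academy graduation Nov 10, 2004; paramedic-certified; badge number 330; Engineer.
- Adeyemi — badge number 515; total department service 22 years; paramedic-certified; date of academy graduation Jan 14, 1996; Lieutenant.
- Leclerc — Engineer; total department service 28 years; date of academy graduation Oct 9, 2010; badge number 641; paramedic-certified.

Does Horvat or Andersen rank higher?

By rank: Adeyemi and Haddad (Lieutenant); then Moreau, Kowalski, Horvat, Andersen and Leclerc (Engineer).
Adeyemi and Haddad both have badge number 515, so the next rule applies.
Adeyemi and Haddad are each paramedic-certified, so the next rule applies.
Among Adeyemi and Haddad, by total department service (higher first): Adeyemi (22 years) before Haddad (17 years).
Among Moreau, Kowalski, Horvat, Andersen and Leclerc, by badge number (lower first): Moreau, Kowalski and Horvat (128) before Andersen (330) before Leclerc (641).
Among Moreau, Kowalski and Horvat, paramedic-certified before not paramedic-certified: Moreau (paramedic-certified) before Kowalski and Horvat (not paramedic-certified).
Among Kowalski and Horvat, by total department service (higher first): Kowalski (21 years) before Horvat (4 years).
So Horvat takes precedence.

Horvat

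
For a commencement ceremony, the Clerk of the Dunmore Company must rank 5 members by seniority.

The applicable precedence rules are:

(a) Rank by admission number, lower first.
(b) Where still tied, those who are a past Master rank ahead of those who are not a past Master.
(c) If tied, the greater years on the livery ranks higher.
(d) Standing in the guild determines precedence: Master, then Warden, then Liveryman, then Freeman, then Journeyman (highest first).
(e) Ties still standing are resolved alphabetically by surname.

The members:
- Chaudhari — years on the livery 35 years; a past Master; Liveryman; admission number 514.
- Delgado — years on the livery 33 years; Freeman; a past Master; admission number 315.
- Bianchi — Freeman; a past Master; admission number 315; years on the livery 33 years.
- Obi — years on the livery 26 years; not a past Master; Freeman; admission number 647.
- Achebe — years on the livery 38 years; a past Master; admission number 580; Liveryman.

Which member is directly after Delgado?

By admission number (lower first): Bianchi and Delgado (both 315); then Chaudhari (514); then Achebe (580); then Obi (647).
Bianchi and Delgado are each a past Master, so the next rule applies.
Bianchi and Delgado both have years on the livery 33 years, so the next rule applies.
Bianchi and Delgado are each Freeman, so the next rule applies.
Among Bianchi and Delgado, alphabetically by surname: Bianchi before Delgado.
Order: Bianchi, Delgado, Chaudhari, Achebe, Obi.

Chaudhari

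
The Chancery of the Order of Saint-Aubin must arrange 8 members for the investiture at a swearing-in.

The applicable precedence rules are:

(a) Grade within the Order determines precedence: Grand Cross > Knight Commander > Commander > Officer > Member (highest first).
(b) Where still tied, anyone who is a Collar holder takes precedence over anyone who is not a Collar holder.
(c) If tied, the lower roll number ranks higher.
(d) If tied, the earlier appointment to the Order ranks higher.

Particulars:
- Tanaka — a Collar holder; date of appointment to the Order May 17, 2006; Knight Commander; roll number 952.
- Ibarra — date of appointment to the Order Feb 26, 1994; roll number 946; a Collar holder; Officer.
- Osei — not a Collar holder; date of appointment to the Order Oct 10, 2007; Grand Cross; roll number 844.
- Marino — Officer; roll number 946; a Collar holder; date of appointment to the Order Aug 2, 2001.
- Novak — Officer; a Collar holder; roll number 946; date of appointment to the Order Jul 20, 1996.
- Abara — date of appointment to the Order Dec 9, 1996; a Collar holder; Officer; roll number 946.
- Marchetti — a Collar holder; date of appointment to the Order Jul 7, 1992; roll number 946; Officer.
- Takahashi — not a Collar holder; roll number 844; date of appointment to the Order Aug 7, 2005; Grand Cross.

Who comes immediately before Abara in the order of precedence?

Novak

By grade within the Order: Takahashi and Osei (Grand Cross); then Tanaka (Knight Commander); then Marchetti, Ibarra, Novak, Abara and Marino (Officer).
Takahashi and Osei are each not a Collar holder, so the next rule applies.
Takahashi and Osei both have roll number 844, so the next rule applies.
Among Takahashi and Osei, by date of appointment to the Order (earlier first): Takahashi (Aug 7, 2005) before Osei (Oct 10, 2007).
Marchetti, Ibarra, Novak, Abara and Marino are each a Collar holder, so the next rule applies.
Marchetti, Ibarra, Novak, Abara and Marino all have roll number 946, so the next rule applies.
Among Marchetti, Ibarra, Novak, Abara and Marino, by date of appointment to the Order (earlier first): Marchetti (Jul 7, 1992) before Ibarra (Feb 26, 1994) before Novak (Jul 20, 1996) before Abara (Dec 9, 1996) before Marino (Aug 2, 2001).
Order: Takahashi, Osei, Tanaka, Marchetti, Ibarra, Novak, Abara, Marino.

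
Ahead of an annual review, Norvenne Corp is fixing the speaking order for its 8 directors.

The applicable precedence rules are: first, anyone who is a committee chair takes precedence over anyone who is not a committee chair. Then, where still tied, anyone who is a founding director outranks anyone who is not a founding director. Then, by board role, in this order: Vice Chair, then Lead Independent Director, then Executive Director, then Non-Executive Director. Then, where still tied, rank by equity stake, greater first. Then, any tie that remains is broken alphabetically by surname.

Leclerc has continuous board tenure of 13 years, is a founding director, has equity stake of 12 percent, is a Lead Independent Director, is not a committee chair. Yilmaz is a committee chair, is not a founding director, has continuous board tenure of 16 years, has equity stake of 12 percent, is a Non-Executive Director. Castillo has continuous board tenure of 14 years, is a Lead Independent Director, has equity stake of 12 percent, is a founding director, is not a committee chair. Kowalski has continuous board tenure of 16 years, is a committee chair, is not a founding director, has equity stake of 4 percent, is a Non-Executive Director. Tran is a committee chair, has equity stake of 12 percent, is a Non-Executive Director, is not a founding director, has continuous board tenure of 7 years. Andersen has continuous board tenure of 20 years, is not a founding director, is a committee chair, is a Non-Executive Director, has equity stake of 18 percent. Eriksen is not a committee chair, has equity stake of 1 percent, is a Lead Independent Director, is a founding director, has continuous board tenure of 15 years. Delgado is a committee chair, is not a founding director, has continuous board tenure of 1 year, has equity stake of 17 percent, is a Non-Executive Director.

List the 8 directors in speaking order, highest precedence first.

Andersen, Delgado, Tran, Yilmaz, Kowalski, Castillo, Leclerc, Eriksen

By the first rule: Andersen, Delgado, Tran, Yilmaz and Kowalski (each a committee chair); then Castillo, Leclerc and Eriksen (each not a committee chair).
Andersen, Delgado, Tran, Yilmaz and Kowalski are each not a founding director, so the next rule applies.
Andersen, Delgado, Tran, Yilmaz and Kowalski are each Non-Executive Director, so the next rule applies.
Among Andersen, Delgado, Tran, Yilmaz and Kowalski, by equity stake (higher first): Andersen (18 percent) before Delgado (17 percent) before Tran and Yilmaz (12 percent) before Kowalski (4 percent).
Among Tran and Yilmaz, alphabetically by surname: Tran before Yilmaz.
Castillo, Leclerc and Eriksen are each a founding director, so the next rule applies.
Castillo, Leclerc and Eriksen are each Lead Independent Director, so the next rule applies.
Among Castillo, Leclerc and Eriksen, by equity stake (higher first): Castillo and Leclerc (12 percent) before Eriksen (1 percent).
Among Castillo and Leclerc, alphabetically by surname: Castillo before Leclerc.
Full order: Andersen, Delgado, Tran, Yilmaz, Kowalski, Castillo, Leclerc, Eriksen.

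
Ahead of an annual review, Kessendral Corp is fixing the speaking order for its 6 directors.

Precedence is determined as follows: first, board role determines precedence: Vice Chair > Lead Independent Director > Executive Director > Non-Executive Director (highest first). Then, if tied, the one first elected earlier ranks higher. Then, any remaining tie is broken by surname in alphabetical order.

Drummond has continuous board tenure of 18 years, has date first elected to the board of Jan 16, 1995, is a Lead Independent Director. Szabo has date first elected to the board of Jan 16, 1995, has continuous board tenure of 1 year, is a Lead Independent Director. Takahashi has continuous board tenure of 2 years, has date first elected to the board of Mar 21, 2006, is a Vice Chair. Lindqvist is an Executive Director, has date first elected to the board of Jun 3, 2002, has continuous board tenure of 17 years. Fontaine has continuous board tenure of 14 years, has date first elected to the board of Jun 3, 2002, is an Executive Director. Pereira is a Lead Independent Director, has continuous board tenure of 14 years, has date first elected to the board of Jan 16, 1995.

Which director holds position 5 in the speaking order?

By board role: Takahashi (Vice Chair); then Drummond, Pereira and Szabo (Lead Independent Director); then Fontaine and Lindqvist (Executive Director).
Drummond, Pereira and Szabo all have date first elected to the board Jan 16, 1995, so the next rule applies.
Among Drummond, Pereira and Szabo, alphabetically by surname: Drummond before Pereira before Szabo.
Fontaine and Lindqvist both have date first elected to the board Jun 3, 2002, so the next rule applies.
Among Fontaine and Lindqvist, alphabetically by surname: Fontaine before Lindqvist.
Order: Takahashi, Drummond, Pereira, Szabo, Fontaine, Lindqvist.

Fontaine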